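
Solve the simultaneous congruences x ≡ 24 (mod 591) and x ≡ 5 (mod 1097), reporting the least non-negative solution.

Write x = 24 + 591·k. Then 591·k ≡ 5 − 24 ≡ 1078 (mod 1097).
Need 591⁻¹ mod 1097. Extended Euclid on (1097, 591):
1097 = 1·591 + 506
591 = 1·506 + 85
506 = 5·85 + 81
85 = 1·81 + 4
81 = 20·4 + 1
4 = 4·1 + 0
Back-substitute:
1 = 81 − 20·4
1 = −20·85 + 21·81
1 = 21·506 − 125·85
1 = −125·591 + 146·506
1 = 146·1097 − 271·591
591⁻¹ ≡ 826 (mod 1097), so k ≡ 826·1078 ≡ 761 (mod 1097).
x = 24 + 591·761 = 449775.

449775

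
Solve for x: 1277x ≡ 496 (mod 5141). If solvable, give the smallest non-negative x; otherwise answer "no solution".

3523

First find gcd(1277, 5141):
5141 = 4×1277 + 33
1277 = 38×33 + 23
33 = 1×23 + 10
23 = 2×10 + 3
10 = 3×3 + 1
3 = 3×1 + 0
gcd = 1, so a unique solution mod 5141 exists.
Back-substitute for the Bézout coefficients:
1 = 10 − 3·3
1 = −3·23 + 7·10
1 = 7·33 − 10·23
1 = −10·1277 + 387·33
1 = 387·5141 − 1558·1277
So 1277·(-1558) ≡ 1 (mod 5141), giving 1277⁻¹ ≡ 3583.
x ≡ 1277⁻¹·496 ≡ 3583·496 ≡ 3523 (mod 5141).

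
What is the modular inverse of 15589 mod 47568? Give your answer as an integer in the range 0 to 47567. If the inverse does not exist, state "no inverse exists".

Extended Euclidean algorithm:
47568 = 3*15589 + 801
15589 = 19*801 + 370
801 = 2*370 + 61
370 = 6*61 + 4
61 = 15*4 + 1
4 = 4*1 + 0
The gcd is 1. Working backward:
1 = 61 − 15·4
1 = −15·370 + 91·61
1 = 91·801 − 197·370
1 = −197·15589 + 3834·801
1 = 3834·47568 − 11699·15589
Hence 15589⁻¹ ≡ -11699 ≡ 35869 (mod 47568).

35869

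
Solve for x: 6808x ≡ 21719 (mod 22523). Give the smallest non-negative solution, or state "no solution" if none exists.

First find gcd(6808, 22523):
22523 = 3×6808 + 2099
6808 = 3×2099 + 511
2099 = 4×511 + 55
511 = 9×55 + 16
55 = 3×16 + 7
16 = 2×7 + 2
7 = 3×2 + 1
2 = 2×1 + 0
gcd = 1, so a unique solution mod 22523 exists.
Back-substitute for the Bézout coefficients:
1 = 7 − 3·2
1 = −3·16 + 7·7
1 = 7·55 − 24·16
1 = −24·511 + 223·55
1 = 223·2099 − 916·511
1 = −916·6808 + 2971·2099
1 = 2971·22523 − 9829·6808
So 6808·(-9829) ≡ 1 (mod 22523), giving 6808⁻¹ ≡ 12694.
x ≡ 6808⁻¹·21719 ≡ 12694·21719 ≡ 19466 (mod 22523).

19466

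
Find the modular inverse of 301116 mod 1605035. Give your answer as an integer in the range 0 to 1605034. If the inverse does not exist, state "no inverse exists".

1225801

Run Euclid on (1605035, 301116):
1605035 = 5·301116 + 99455
301116 = 3·99455 + 2751
99455 = 36·2751 + 419
2751 = 6·419 + 237
419 = 1·237 + 182
237 = 1·182 + 55
182 = 3·55 + 17
55 = 3·17 + 4
17 = 4·4 + 1
4 = 4·1 + 0
Since gcd(301116, 1605035) = 1, back-substitute to write 1 as a combination:
1 = 17 − 4·4
1 = −4·55 + 13·17
1 = 13·182 − 43·55
1 = −43·237 + 56·182
1 = 56·419 − 99·237
1 = −99·2751 + 650·419
1 = 650·99455 − 23499·2751
1 = −23499·301116 + 71147·99455
1 = 71147·1605035 − 379234·301116
Hence 301116⁻¹ ≡ -379234 ≡ 1225801 (mod 1605035).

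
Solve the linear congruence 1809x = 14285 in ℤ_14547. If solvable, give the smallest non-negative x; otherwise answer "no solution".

gcd(1809, 14547):
14547 = 8*1809 + 75
1809 = 24*75 + 9
75 = 8*9 + 3
9 = 3*3 + 0
gcd = 3, but 3 ∤ 14285, so the congruence has no solution.

no solution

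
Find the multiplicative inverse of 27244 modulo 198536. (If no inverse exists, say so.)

no inverse exists

Euclidean algorithm on 198536, 27244:
198536 = 7·27244 + 7828
27244 = 3·7828 + 3760
7828 = 2·3760 + 308
3760 = 12·308 + 64
308 = 4·64 + 52
64 = 1·52 + 12
52 = 4·12 + 4
12 = 3·4 + 0
gcd(27244, 198536) = 4 ≠ 1, so 27244 has no multiplicative inverse modulo 198536.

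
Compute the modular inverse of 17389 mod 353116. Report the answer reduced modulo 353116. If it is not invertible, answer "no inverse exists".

200977

gcd(353116, 17389) by repeated division:
353116 = 20·17389 + 5336
17389 = 3·5336 + 1381
5336 = 3·1381 + 1193
1381 = 1·1193 + 188
1193 = 6·188 + 65
188 = 2·65 + 58
65 = 1·58 + 7
58 = 8·7 + 2
7 = 3·2 + 1
2 = 2·1 + 0
gcd = 1, so the inverse exists. Back-substitute:
1 = 7 − 3·2
1 = −3·58 + 25·7
1 = 25·65 − 28·58
1 = −28·188 + 81·65
1 = 81·1193 − 514·188
1 = −514·1381 + 595·1193
1 = 595·5336 − 2299·1381
1 = −2299·17389 + 7492·5336
1 = 7492·353116 − 152139·17389
Thus 17389·(-152139) ≡ 1 (mod 353116); reducing, -152139 mod 353116 = 200977.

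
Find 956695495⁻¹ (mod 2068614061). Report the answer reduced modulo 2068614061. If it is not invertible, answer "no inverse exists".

Extended Euclidean algorithm:
2068614061 = 2*956695495 + 155223071
956695495 = 6*155223071 + 25357069
155223071 = 6*25357069 + 3080657
25357069 = 8*3080657 + 711813
3080657 = 4*711813 + 233405
711813 = 3*233405 + 11598
233405 = 20*11598 + 1445
11598 = 8*1445 + 38
1445 = 38*38 + 1
38 = 38*1 + 0
gcd = 1, so the inverse exists. Back-substitute:
1 = 1445 − 38·38
1 = −38·11598 + 305·1445
1 = 305·233405 − 6138·11598
1 = −6138·711813 + 18719·233405
1 = 18719·3080657 − 81014·711813
1 = −81014·25357069 + 666831·3080657
1 = 666831·155223071 − 4082000·25357069
1 = −4082000·956695495 + 25158831·155223071
1 = 25158831·2068614061 − 54399662·956695495
Hence 956695495⁻¹ ≡ -54399662 ≡ 2014214399 (mod 2068614061).

2014214399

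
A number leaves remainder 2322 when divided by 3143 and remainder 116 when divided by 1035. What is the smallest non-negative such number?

2730446

Write x = 2322 + 3143·k. Then 3143·k ≡ 116 − 2322 ≡ 899 (mod 1035).
Need 3143⁻¹ mod 1035. Extended Euclid on (1035, 38):
1035 = 27*38 + 9
38 = 4*9 + 2
9 = 4*2 + 1
2 = 2*1 + 0
Back-substitute:
1 = 9 − 4·2
1 = −4·38 + 17·9
1 = 17·1035 − 463·38
3143⁻¹ ≡ 572 (mod 1035), so k ≡ 572·899 ≡ 868 (mod 1035).
x = 2322 + 3143·868 = 2730446.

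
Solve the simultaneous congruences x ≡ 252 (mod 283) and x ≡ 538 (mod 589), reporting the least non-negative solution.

Write x = 252 + 283·k. Then 283·k ≡ 538 − 252 ≡ 286 (mod 589).
Need 283⁻¹ mod 589. Extended Euclid on (589, 283):
589 = 2×283 + 23
283 = 12×23 + 7
23 = 3×7 + 2
7 = 3×2 + 1
2 = 2×1 + 0
Back-substitute:
1 = 7 − 3·2
1 = −3·23 + 10·7
1 = 10·283 − 123·23
1 = −123·589 + 256·283
283⁻¹ ≡ 256 (mod 589), so k ≡ 256·286 ≡ 180 (mod 589).
x = 252 + 283·180 = 51192.

51192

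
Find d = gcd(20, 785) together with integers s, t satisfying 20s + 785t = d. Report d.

5

Euclidean algorithm:
785 = 39·20 + 5
20 = 4·5 + 0
gcd(20, 785) = 5.
Working backward:
5 = 785 − 39·20
So 5 = (1)·785 + (-39)·20.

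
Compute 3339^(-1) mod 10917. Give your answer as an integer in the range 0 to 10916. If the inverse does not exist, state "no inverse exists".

no inverse exists

Compute gcd(3339, 10917):
10917 = 3·3339 + 900
3339 = 3·900 + 639
900 = 1·639 + 261
639 = 2·261 + 117
261 = 2·117 + 27
117 = 4·27 + 9
27 = 3·9 + 0
The gcd is 9, not 1, hence no inverse exists.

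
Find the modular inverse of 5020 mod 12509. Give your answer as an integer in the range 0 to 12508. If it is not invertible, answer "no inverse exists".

1373

Extended Euclidean algorithm:
12509 = 2*5020 + 2469
5020 = 2*2469 + 82
2469 = 30*82 + 9
82 = 9*9 + 1
9 = 9*1 + 0
Since gcd(5020, 12509) = 1, back-substitute to write 1 as a combination:
1 = 82 − 9·9
1 = −9·2469 + 271·82
1 = 271·5020 − 551·2469
1 = −551·12509 + 1373·5020
So 5020·1373 ≡ 1 (mod 12509).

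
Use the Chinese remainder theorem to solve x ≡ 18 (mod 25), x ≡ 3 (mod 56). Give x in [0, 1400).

Write x = 18 + 25·k. Then 25·k ≡ 3 − 18 ≡ 41 (mod 56).
Need 25⁻¹ mod 56. Extended Euclid on (56, 25):
56 = 2×25 + 6
25 = 4×6 + 1
6 = 6×1 + 0
Back-substitute:
1 = 25 − 4·6
1 = −4·56 + 9·25
25⁻¹ ≡ 9 (mod 56), so k ≡ 9·41 ≡ 33 (mod 56).
x = 18 + 25·33 = 843.

843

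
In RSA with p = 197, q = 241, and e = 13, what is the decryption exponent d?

7237

φ(n) = (p−1)(q−1) = 196·240 = 47040.
Need d with 13·d ≡ 1 (mod 47040). Apply the extended Euclidean algorithm:
47040 = 3618·13 + 6
13 = 2·6 + 1
6 = 6·1 + 0
Back-substitute:
1 = 13 − 2·6
1 = −2·47040 + 7237·13
So 13·7237 ≡ 1 (mod 47040), hence d = 7237.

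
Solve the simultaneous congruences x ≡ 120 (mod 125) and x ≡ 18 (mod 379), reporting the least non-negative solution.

33370

Write x = 120 + 125·k. Then 125·k ≡ 18 − 120 ≡ 277 (mod 379).
Need 125⁻¹ mod 379. Extended Euclid on (379, 125):
379 = 3*125 + 4
125 = 31*4 + 1
4 = 4*1 + 0
Back-substitute:
1 = 125 − 31·4
1 = −31·379 + 94·125
125⁻¹ ≡ 94 (mod 379), so k ≡ 94·277 ≡ 266 (mod 379).
x = 120 + 125·266 = 33370.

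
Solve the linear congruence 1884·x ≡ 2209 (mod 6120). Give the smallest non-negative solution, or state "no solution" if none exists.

gcd(1884, 6120):
6120 = 3·1884 + 468
1884 = 4·468 + 12
468 = 39·12 + 0
gcd = 12, but 12 ∤ 2209, so the congruence has no solution.

no solution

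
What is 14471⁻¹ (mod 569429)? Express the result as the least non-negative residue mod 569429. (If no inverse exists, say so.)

Apply the Euclidean algorithm to 569429 and 14471:
569429 = 39*14471 + 5060
14471 = 2*5060 + 4351
5060 = 1*4351 + 709
4351 = 6*709 + 97
709 = 7*97 + 30
97 = 3*30 + 7
30 = 4*7 + 2
7 = 3*2 + 1
2 = 2*1 + 0
The gcd is 1. Working backward:
1 = 7 − 3·2
1 = −3·30 + 13·7
1 = 13·97 − 42·30
1 = −42·709 + 307·97
1 = 307·4351 − 1884·709
1 = −1884·5060 + 2191·4351
1 = 2191·14471 − 6266·5060
1 = −6266·569429 + 246565·14471
So 14471·246565 ≡ 1 (mod 569429).

246565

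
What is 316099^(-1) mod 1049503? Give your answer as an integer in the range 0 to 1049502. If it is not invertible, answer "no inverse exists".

no inverse exists

Compute gcd(316099, 1049503):
1049503 = 3*316099 + 101206
316099 = 3*101206 + 12481
101206 = 8*12481 + 1358
12481 = 9*1358 + 259
1358 = 5*259 + 63
259 = 4*63 + 7
63 = 9*7 + 0
Since gcd = 7 > 1, 316099 is not a unit mod 1049503.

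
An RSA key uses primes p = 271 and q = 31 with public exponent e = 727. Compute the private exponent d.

φ(n) = (p−1)(q−1) = 270·30 = 8100.
Need d with 727·d ≡ 1 (mod 8100). Apply the extended Euclidean algorithm:
8100 = 11·727 + 103
727 = 7·103 + 6
103 = 17·6 + 1
6 = 6·1 + 0
Back-substitute:
1 = 103 − 17·6
1 = −17·727 + 120·103
1 = 120·8100 − 1337·727
So 727·(-1337) ≡ 1 (mod 8100), hence d ≡ -1337 ≡ 6763 (mod 8100).

6763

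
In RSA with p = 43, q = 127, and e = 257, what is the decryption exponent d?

φ(n) = (p−1)(q−1) = 42·126 = 5292.
Need d with 257·d ≡ 1 (mod 5292). Apply the extended Euclidean algorithm:
5292 = 20×257 + 152
257 = 1×152 + 105
152 = 1×105 + 47
105 = 2×47 + 11
47 = 4×11 + 3
11 = 3×3 + 2
3 = 1×2 + 1
2 = 2×1 + 0
Back-substitute:
1 = 3 − 2
1 = −11 + 4·3
1 = 4·47 − 17·11
1 = −17·105 + 38·47
1 = 38·152 − 55·105
1 = −55·257 + 93·152
1 = 93·5292 − 1915·257
So 257·(-1915) ≡ 1 (mod 5292), hence d ≡ -1915 ≡ 3377 (mod 5292).

3377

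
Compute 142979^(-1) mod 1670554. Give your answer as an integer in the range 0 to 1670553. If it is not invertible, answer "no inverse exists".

Apply the Euclidean algorithm to 1670554 and 142979:
1670554 = 11·142979 + 97785
142979 = 1·97785 + 45194
97785 = 2·45194 + 7397
45194 = 6·7397 + 812
7397 = 9·812 + 89
812 = 9·89 + 11
89 = 8·11 + 1
11 = 11·1 + 0
The gcd is 1. Working backward:
1 = 89 − 8·11
1 = −8·812 + 73·89
1 = 73·7397 − 665·812
1 = −665·45194 + 4063·7397
1 = 4063·97785 − 8791·45194
1 = −8791·142979 + 12854·97785
1 = 12854·1670554 − 150185·142979
Hence 142979⁻¹ ≡ -150185 ≡ 1520369 (mod 1670554).

1520369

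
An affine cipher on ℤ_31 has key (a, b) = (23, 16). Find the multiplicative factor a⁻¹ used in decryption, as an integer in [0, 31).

27

Extended Euclidean algorithm:
31 = 1×23 + 8
23 = 2×8 + 7
8 = 1×7 + 1
7 = 7×1 + 0
gcd = 1, so the inverse exists. Back-substitute:
1 = 8 − 7
1 = −23 + 3·8
1 = 3·31 − 4·23
So 23·(-4) ≡ 1 (mod 31), and -4 ≡ 27 (mod 31).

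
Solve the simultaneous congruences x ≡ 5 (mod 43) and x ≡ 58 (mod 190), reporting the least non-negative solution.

1768

Write x = 5 + 43·k. Then 43·k ≡ 58 − 5 ≡ 53 (mod 190).
Need 43⁻¹ mod 190. Extended Euclid on (190, 43):
190 = 4*43 + 18
43 = 2*18 + 7
18 = 2*7 + 4
7 = 1*4 + 3
4 = 1*3 + 1
3 = 3*1 + 0
Back-substitute:
1 = 4 − 3
1 = −7 + 2·4
1 = 2·18 − 5·7
1 = −5·43 + 12·18
1 = 12·190 − 53·43
43⁻¹ ≡ 137 (mod 190), so k ≡ 137·53 ≡ 41 (mod 190).
x = 5 + 43·41 = 1768.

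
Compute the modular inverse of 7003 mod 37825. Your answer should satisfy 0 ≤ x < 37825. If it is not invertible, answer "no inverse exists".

6017

gcd(37825, 7003) by repeated division:
37825 = 5×7003 + 2810
7003 = 2×2810 + 1383
2810 = 2×1383 + 44
1383 = 31×44 + 19
44 = 2×19 + 6
19 = 3×6 + 1
6 = 6×1 + 0
The gcd is 1. Working backward:
1 = 19 − 3·6
1 = −3·44 + 7·19
1 = 7·1383 − 220·44
1 = −220·2810 + 447·1383
1 = 447·7003 − 1114·2810
1 = −1114·37825 + 6017·7003
So 7003·6017 ≡ 1 (mod 37825).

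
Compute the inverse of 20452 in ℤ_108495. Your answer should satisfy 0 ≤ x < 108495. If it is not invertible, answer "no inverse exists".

104893

Run Euclid on (108495, 20452):
108495 = 5*20452 + 6235
20452 = 3*6235 + 1747
6235 = 3*1747 + 994
1747 = 1*994 + 753
994 = 1*753 + 241
753 = 3*241 + 30
241 = 8*30 + 1
30 = 30*1 + 0
The gcd is 1. Working backward:
1 = 241 − 8·30
1 = −8·753 + 25·241
1 = 25·994 − 33·753
1 = −33·1747 + 58·994
1 = 58·6235 − 207·1747
1 = −207·20452 + 679·6235
1 = 679·108495 − 3602·20452
Hence 20452⁻¹ ≡ -3602 ≡ 104893 (mod 108495).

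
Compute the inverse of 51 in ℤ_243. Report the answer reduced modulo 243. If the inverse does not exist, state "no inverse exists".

Compute gcd(51, 243):
243 = 4·51 + 39
51 = 1·39 + 12
39 = 3·12 + 3
12 = 4·3 + 0
gcd(51, 243) = 3 ≠ 1, so 51 has no multiplicative inverse modulo 243.

no inverse exists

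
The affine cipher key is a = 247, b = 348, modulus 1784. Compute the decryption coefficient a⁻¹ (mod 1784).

1719

Run Euclid on (1784, 247):
1784 = 7×247 + 55
247 = 4×55 + 27
55 = 2×27 + 1
27 = 27×1 + 0
Since gcd(247, 1784) = 1, back-substitute to write 1 as a combination:
1 = 55 − 2·27
1 = −2·247 + 9·55
1 = 9·1784 − 65·247
So 247·(-65) ≡ 1 (mod 1784), and -65 ≡ 1719 (mod 1784).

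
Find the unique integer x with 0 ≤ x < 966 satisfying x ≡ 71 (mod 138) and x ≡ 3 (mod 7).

Write x = 71 + 138·k. Then 138·k ≡ 3 − 71 ≡ 2 (mod 7).
Need 138⁻¹ mod 7. Extended Euclid on (7, 5):
7 = 1×5 + 2
5 = 2×2 + 1
2 = 2×1 + 0
Back-substitute:
1 = 5 − 2·2
1 = −2·7 + 3·5
138⁻¹ ≡ 3 (mod 7), so k ≡ 3·2 ≡ 6 (mod 7).
x = 71 + 138·6 = 899.

899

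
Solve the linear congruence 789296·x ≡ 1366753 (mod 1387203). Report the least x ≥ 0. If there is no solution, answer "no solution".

First find gcd(789296, 1387203):
1387203 = 1*789296 + 597907
789296 = 1*597907 + 191389
597907 = 3*191389 + 23740
191389 = 8*23740 + 1469
23740 = 16*1469 + 236
1469 = 6*236 + 53
236 = 4*53 + 24
53 = 2*24 + 5
24 = 4*5 + 4
5 = 1*4 + 1
4 = 4*1 + 0
gcd = 1, so a unique solution mod 1387203 exists.
Back-substitute for the Bézout coefficients:
1 = 5 − 4
1 = −24 + 5·5
1 = 5·53 − 11·24
1 = −11·236 + 49·53
1 = 49·1469 − 305·236
1 = −305·23740 + 4929·1469
1 = 4929·191389 − 39737·23740
1 = −39737·597907 + 124140·191389
1 = 124140·789296 − 163877·597907
1 = −163877·1387203 + 288017·789296
So 789296·(288017) ≡ 1 (mod 1387203), giving 789296⁻¹ ≡ 288017.
x ≡ 789296⁻¹·1366753 ≡ 288017·1366753 ≡ 116288 (mod 1387203).

116288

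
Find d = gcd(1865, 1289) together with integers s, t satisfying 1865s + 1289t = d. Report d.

1

Repeated division:
1865 = 1×1289 + 576
1289 = 2×576 + 137
576 = 4×137 + 28
137 = 4×28 + 25
28 = 1×25 + 3
25 = 8×3 + 1
3 = 3×1 + 0
gcd(1865, 1289) = 1.
Express as a combination:
1 = 25 − 8·3
1 = −8·28 + 9·25
1 = 9·137 − 44·28
1 = −44·576 + 185·137
1 = 185·1289 − 414·576
1 = −414·1865 + 599·1289
So 1 = (-414)·1865 + (599)·1289.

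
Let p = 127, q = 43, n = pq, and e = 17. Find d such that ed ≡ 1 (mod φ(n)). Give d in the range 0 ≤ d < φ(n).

φ(n) = (p−1)(q−1) = 126·42 = 5292.
Need d with 17·d ≡ 1 (mod 5292). Apply the extended Euclidean algorithm:
5292 = 311×17 + 5
17 = 3×5 + 2
5 = 2×2 + 1
2 = 2×1 + 0
Back-substitute:
1 = 5 − 2·2
1 = −2·17 + 7·5
1 = 7·5292 − 2179·17
So 17·(-2179) ≡ 1 (mod 5292), hence d ≡ -2179 ≡ 3113 (mod 5292).

3113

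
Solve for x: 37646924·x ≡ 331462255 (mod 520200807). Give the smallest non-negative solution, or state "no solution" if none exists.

gcd(37646924, 520200807):
520200807 = 13·37646924 + 30790795
37646924 = 1·30790795 + 6856129
30790795 = 4·6856129 + 3366279
6856129 = 2·3366279 + 123571
3366279 = 27·123571 + 29862
123571 = 4·29862 + 4123
29862 = 7·4123 + 1001
4123 = 4·1001 + 119
1001 = 8·119 + 49
119 = 2·49 + 21
49 = 2·21 + 7
21 = 3·7 + 0
gcd = 7, but 7 ∤ 331462255, so the congruence has no solution.

no solution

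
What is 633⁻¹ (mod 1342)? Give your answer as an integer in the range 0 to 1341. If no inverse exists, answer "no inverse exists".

1289

Apply the Euclidean algorithm to 1342 and 633:
1342 = 2*633 + 76
633 = 8*76 + 25
76 = 3*25 + 1
25 = 25*1 + 0
Since gcd(633, 1342) = 1, back-substitute to write 1 as a combination:
1 = 76 − 3·25
1 = −3·633 + 25·76
1 = 25·1342 − 53·633
Thus 633·(-53) ≡ 1 (mod 1342); reducing, -53 mod 1342 = 1289.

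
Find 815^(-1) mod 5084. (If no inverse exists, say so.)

131

Apply the Euclidean algorithm to 5084 and 815:
5084 = 6·815 + 194
815 = 4·194 + 39
194 = 4·39 + 38
39 = 1·38 + 1
38 = 38·1 + 0
Since gcd(815, 5084) = 1, back-substitute to write 1 as a combination:
1 = 39 − 38
1 = −194 + 5·39
1 = 5·815 − 21·194
1 = −21·5084 + 131·815
So 815·131 ≡ 1 (mod 5084).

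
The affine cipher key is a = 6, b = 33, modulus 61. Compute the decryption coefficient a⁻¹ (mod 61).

Apply the Euclidean algorithm to 61 and 6:
61 = 10·6 + 1
6 = 6·1 + 0
The gcd is 1. Working backward:
1 = 61 − 10·6
Hence 6⁻¹ ≡ -10 ≡ 51 (mod 61).

51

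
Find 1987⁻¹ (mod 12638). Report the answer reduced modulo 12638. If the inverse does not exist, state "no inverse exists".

9655

Extended Euclidean algorithm:
12638 = 6·1987 + 716
1987 = 2·716 + 555
716 = 1·555 + 161
555 = 3·161 + 72
161 = 2·72 + 17
72 = 4·17 + 4
17 = 4·4 + 1
4 = 4·1 + 0
Since gcd(1987, 12638) = 1, back-substitute to write 1 as a combination:
1 = 17 − 4·4
1 = −4·72 + 17·17
1 = 17·161 − 38·72
1 = −38·555 + 131·161
1 = 131·716 − 169·555
1 = −169·1987 + 469·716
1 = 469·12638 − 2983·1987
So 1987·(-2983) ≡ 1 (mod 12638), and -2983 ≡ 9655 (mod 12638).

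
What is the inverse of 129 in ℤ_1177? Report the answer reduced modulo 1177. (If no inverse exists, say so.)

73

Apply the Euclidean algorithm to 1177 and 129:
1177 = 9·129 + 16
129 = 8·16 + 1
16 = 16·1 + 0
The gcd is 1. Working backward:
1 = 129 − 8·16
1 = −8·1177 + 73·129
So 129·73 ≡ 1 (mod 1177).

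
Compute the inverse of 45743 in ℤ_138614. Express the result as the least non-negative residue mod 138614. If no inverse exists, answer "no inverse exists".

Apply the Euclidean algorithm to 138614 and 45743:
138614 = 3×45743 + 1385
45743 = 33×1385 + 38
1385 = 36×38 + 17
38 = 2×17 + 4
17 = 4×4 + 1
4 = 4×1 + 0
gcd = 1, so the inverse exists. Back-substitute:
1 = 17 − 4·4
1 = −4·38 + 9·17
1 = 9·1385 − 328·38
1 = −328·45743 + 10833·1385
1 = 10833·138614 − 32827·45743
Thus 45743·(-32827) ≡ 1 (mod 138614); reducing, -32827 mod 138614 = 105787.

105787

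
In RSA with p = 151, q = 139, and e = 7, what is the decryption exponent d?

17743

φ(n) = (p−1)(q−1) = 150·138 = 20700.
Need d with 7·d ≡ 1 (mod 20700). Apply the extended Euclidean algorithm:
20700 = 2957×7 + 1
7 = 7×1 + 0
Back-substitute:
1 = 20700 − 2957·7
So 7·(-2957) ≡ 1 (mod 20700), hence d ≡ -2957 ≡ 17743 (mod 20700).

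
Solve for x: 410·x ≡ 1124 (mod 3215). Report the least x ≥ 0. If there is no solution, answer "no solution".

gcd(410, 3215):
3215 = 7×410 + 345
410 = 1×345 + 65
345 = 5×65 + 20
65 = 3×20 + 5
20 = 4×5 + 0
gcd = 5, but 5 ∤ 1124, so the congruence has no solution.

no solution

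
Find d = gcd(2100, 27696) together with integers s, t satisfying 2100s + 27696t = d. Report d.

Apply Euclid's algorithm to 27696 and 2100:
27696 = 13·2100 + 396
2100 = 5·396 + 120
396 = 3·120 + 36
120 = 3·36 + 12
36 = 3·12 + 0
gcd(2100, 27696) = 12.
Express as a combination:
12 = 120 − 3·36
12 = −3·396 + 10·120
12 = 10·2100 − 53·396
12 = −53·27696 + 699·2100
So 12 = (-53)·27696 + (699)·2100.

12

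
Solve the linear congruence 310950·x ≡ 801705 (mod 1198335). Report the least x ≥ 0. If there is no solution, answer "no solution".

First find gcd(310950, 1198335):
1198335 = 3*310950 + 265485
310950 = 1*265485 + 45465
265485 = 5*45465 + 38160
45465 = 1*38160 + 7305
38160 = 5*7305 + 1635
7305 = 4*1635 + 765
1635 = 2*765 + 105
765 = 7*105 + 30
105 = 3*30 + 15
30 = 2*15 + 0
gcd = 15 and 15 | 801705, so solutions exist. Divide through by 15: 20730x ≡ 53447 (mod 79889).
Now find 20730⁻¹ mod 79889:
79889 = 3·20730 + 17699
20730 = 1·17699 + 3031
17699 = 5·3031 + 2544
3031 = 1·2544 + 487
2544 = 5·487 + 109
487 = 4·109 + 51
109 = 2·51 + 7
51 = 7·7 + 2
7 = 3·2 + 1
2 = 2·1 + 0
Back-substitute:
1 = 7 − 3·2
1 = −3·51 + 22·7
1 = 22·109 − 47·51
1 = −47·487 + 210·109
1 = 210·2544 − 1097·487
1 = −1097·3031 + 1307·2544
1 = 1307·17699 − 7632·3031
1 = −7632·20730 + 8939·17699
1 = 8939·79889 − 34449·20730
So 20730·(-34449) ≡ 1 (mod 79889), i.e. 20730⁻¹ ≡ 45440.
Then x ≡ 45440·53447 ≡ 6080 (mod 79889); the smallest non-negative solution is x = 6080.

6080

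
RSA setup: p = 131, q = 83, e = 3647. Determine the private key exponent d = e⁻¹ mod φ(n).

φ(n) = (p−1)(q−1) = 130·82 = 10660.
Need d with 3647·d ≡ 1 (mod 10660). Apply the extended Euclidean algorithm:
10660 = 2×3647 + 3366
3647 = 1×3366 + 281
3366 = 11×281 + 275
281 = 1×275 + 6
275 = 45×6 + 5
6 = 1×5 + 1
5 = 5×1 + 0
Back-substitute:
1 = 6 − 5
1 = −275 + 46·6
1 = 46·281 − 47·275
1 = −47·3366 + 563·281
1 = 563·3647 − 610·3366
1 = −610·10660 + 1783·3647
So 3647·1783 ≡ 1 (mod 10660), hence d = 1783.

1783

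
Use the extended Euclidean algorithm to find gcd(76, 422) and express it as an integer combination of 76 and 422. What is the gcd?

2

Euclidean algorithm:
422 = 5*76 + 42
76 = 1*42 + 34
42 = 1*34 + 8
34 = 4*8 + 2
8 = 4*2 + 0
gcd(76, 422) = 2.
Back-substituting:
2 = 34 − 4·8
2 = −4·42 + 5·34
2 = 5·76 − 9·42
2 = −9·422 + 50·76
So 2 = (-9)·422 + (50)·76.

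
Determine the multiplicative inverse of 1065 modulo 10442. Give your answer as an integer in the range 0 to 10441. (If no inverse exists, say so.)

Apply the Euclidean algorithm to 10442 and 1065:
10442 = 9·1065 + 857
1065 = 1·857 + 208
857 = 4·208 + 25
208 = 8·25 + 8
25 = 3·8 + 1
8 = 8·1 + 0
Since gcd(1065, 10442) = 1, back-substitute to write 1 as a combination:
1 = 25 − 3·8
1 = −3·208 + 25·25
1 = 25·857 − 103·208
1 = −103·1065 + 128·857
1 = 128·10442 − 1255·1065
So 1065·(-1255) ≡ 1 (mod 10442), and -1255 ≡ 9187 (mod 10442).

9187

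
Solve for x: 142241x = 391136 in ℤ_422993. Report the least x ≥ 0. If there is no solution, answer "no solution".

First find gcd(142241, 422993):
422993 = 2·142241 + 138511
142241 = 1·138511 + 3730
138511 = 37·3730 + 501
3730 = 7·501 + 223
501 = 2·223 + 55
223 = 4·55 + 3
55 = 18·3 + 1
3 = 3·1 + 0
gcd = 1, so a unique solution mod 422993 exists.
Back-substitute for the Bézout coefficients:
1 = 55 − 18·3
1 = −18·223 + 73·55
1 = 73·501 − 164·223
1 = −164·3730 + 1221·501
1 = 1221·138511 − 45341·3730
1 = −45341·142241 + 46562·138511
1 = 46562·422993 − 138465·142241
So 142241·(-138465) ≡ 1 (mod 422993), giving 142241⁻¹ ≡ 284528.
x ≡ 142241⁻¹·391136 ≡ 284528·391136 ≡ 108501 (mod 422993).

108501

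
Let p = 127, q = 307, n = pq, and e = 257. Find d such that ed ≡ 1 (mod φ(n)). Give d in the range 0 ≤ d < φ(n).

32105

φ(n) = (p−1)(q−1) = 126·306 = 38556.
Need d with 257·d ≡ 1 (mod 38556). Apply the extended Euclidean algorithm:
38556 = 150×257 + 6
257 = 42×6 + 5
6 = 1×5 + 1
5 = 5×1 + 0
Back-substitute:
1 = 6 − 5
1 = −257 + 43·6
1 = 43·38556 − 6451·257
So 257·(-6451) ≡ 1 (mod 38556), hence d ≡ -6451 ≡ 32105 (mod 38556).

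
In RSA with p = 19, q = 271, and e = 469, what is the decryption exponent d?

829

φ(n) = (p−1)(q−1) = 18·270 = 4860.
Need d with 469·d ≡ 1 (mod 4860). Apply the extended Euclidean algorithm:
4860 = 10*469 + 170
469 = 2*170 + 129
170 = 1*129 + 41
129 = 3*41 + 6
41 = 6*6 + 5
6 = 1*5 + 1
5 = 5*1 + 0
Back-substitute:
1 = 6 − 5
1 = −41 + 7·6
1 = 7·129 − 22·41
1 = −22·170 + 29·129
1 = 29·469 − 80·170
1 = −80·4860 + 829·469
So 469·829 ≡ 1 (mod 4860), hence d = 829.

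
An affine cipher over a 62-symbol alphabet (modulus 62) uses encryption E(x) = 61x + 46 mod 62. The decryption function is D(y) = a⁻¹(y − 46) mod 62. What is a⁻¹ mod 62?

Run Euclid on (62, 61):
62 = 1*61 + 1
61 = 61*1 + 0
The gcd is 1. Working backward:
1 = 62 − 61
So 61·(-1) ≡ 1 (mod 62), and -1 ≡ 61 (mod 62).

61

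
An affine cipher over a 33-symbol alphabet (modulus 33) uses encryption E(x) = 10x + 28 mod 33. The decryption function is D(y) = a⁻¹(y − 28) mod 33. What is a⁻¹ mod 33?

Extended Euclidean algorithm:
33 = 3×10 + 3
10 = 3×3 + 1
3 = 3×1 + 0
Since gcd(10, 33) = 1, back-substitute to write 1 as a combination:
1 = 10 − 3·3
1 = −3·33 + 10·10
So 10·10 ≡ 1 (mod 33).

10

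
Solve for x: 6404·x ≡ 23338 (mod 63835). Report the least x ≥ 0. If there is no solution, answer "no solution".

53452

First find gcd(6404, 63835):
63835 = 9·6404 + 6199
6404 = 1·6199 + 205
6199 = 30·205 + 49
205 = 4·49 + 9
49 = 5·9 + 4
9 = 2·4 + 1
4 = 4·1 + 0
gcd = 1, so a unique solution mod 63835 exists.
Back-substitute for the Bézout coefficients:
1 = 9 − 2·4
1 = −2·49 + 11·9
1 = 11·205 − 46·49
1 = −46·6199 + 1391·205
1 = 1391·6404 − 1437·6199
1 = −1437·63835 + 14324·6404
So 6404·(14324) ≡ 1 (mod 63835), giving 6404⁻¹ ≡ 14324.
x ≡ 6404⁻¹·23338 ≡ 14324·23338 ≡ 53452 (mod 63835).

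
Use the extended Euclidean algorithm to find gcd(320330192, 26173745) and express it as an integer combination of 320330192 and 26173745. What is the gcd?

13

Repeated division:
320330192 = 12·26173745 + 6245252
26173745 = 4·6245252 + 1192737
6245252 = 5·1192737 + 281567
1192737 = 4·281567 + 66469
281567 = 4·66469 + 15691
66469 = 4·15691 + 3705
15691 = 4·3705 + 871
3705 = 4·871 + 221
871 = 3·221 + 208
221 = 1·208 + 13
208 = 16·13 + 0
gcd(320330192, 26173745) = 13.
Working backward:
13 = 221 − 208
13 = −871 + 4·221
13 = 4·3705 − 17·871
13 = −17·15691 + 72·3705
13 = 72·66469 − 305·15691
13 = −305·281567 + 1292·66469
13 = 1292·1192737 − 5473·281567
13 = −5473·6245252 + 28657·1192737
13 = 28657·26173745 − 120101·6245252
13 = −120101·320330192 + 1469869·26173745
So 13 = (-120101)·320330192 + (1469869)·26173745.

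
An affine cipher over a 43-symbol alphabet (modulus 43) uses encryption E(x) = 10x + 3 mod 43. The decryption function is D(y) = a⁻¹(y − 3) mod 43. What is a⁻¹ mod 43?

Apply the Euclidean algorithm to 43 and 10:
43 = 4×10 + 3
10 = 3×3 + 1
3 = 3×1 + 0
gcd = 1, so the inverse exists. Back-substitute:
1 = 10 − 3·3
1 = −3·43 + 13·10
So 10·13 ≡ 1 (mod 43).

13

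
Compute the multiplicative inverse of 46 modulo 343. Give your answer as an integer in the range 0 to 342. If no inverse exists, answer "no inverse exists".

261

Apply the Euclidean algorithm to 343 and 46:
343 = 7*46 + 21
46 = 2*21 + 4
21 = 5*4 + 1
4 = 4*1 + 0
Since gcd(46, 343) = 1, back-substitute to write 1 as a combination:
1 = 21 − 5·4
1 = −5·46 + 11·21
1 = 11·343 − 82·46
Thus 46·(-82) ≡ 1 (mod 343); reducing, -82 mod 343 = 261.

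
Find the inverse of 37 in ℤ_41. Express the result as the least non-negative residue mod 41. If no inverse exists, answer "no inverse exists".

10

gcd(41, 37) by repeated division:
41 = 1×37 + 4
37 = 9×4 + 1
4 = 4×1 + 0
Since gcd(37, 41) = 1, back-substitute to write 1 as a combination:
1 = 37 − 9·4
1 = −9·41 + 10·37
So 37·10 ≡ 1 (mod 41).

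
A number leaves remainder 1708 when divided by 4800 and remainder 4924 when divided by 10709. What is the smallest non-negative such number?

19024108

Write x = 1708 + 4800·k. Then 4800·k ≡ 4924 − 1708 ≡ 3216 (mod 10709).
Need 4800⁻¹ mod 10709. Extended Euclid on (10709, 4800):
10709 = 2×4800 + 1109
4800 = 4×1109 + 364
1109 = 3×364 + 17
364 = 21×17 + 7
17 = 2×7 + 3
7 = 2×3 + 1
3 = 3×1 + 0
Back-substitute:
1 = 7 − 2·3
1 = −2·17 + 5·7
1 = 5·364 − 107·17
1 = −107·1109 + 326·364
1 = 326·4800 − 1411·1109
1 = −1411·10709 + 3148·4800
4800⁻¹ ≡ 3148 (mod 10709), so k ≡ 3148·3216 ≡ 3963 (mod 10709).
x = 1708 + 4800·3963 = 19024108.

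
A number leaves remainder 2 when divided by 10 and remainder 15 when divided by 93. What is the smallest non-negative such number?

852

Write x = 2 + 10·k. Then 10·k ≡ 15 − 2 ≡ 13 (mod 93).
Need 10⁻¹ mod 93. Extended Euclid on (93, 10):
93 = 9·10 + 3
10 = 3·3 + 1
3 = 3·1 + 0
Back-substitute:
1 = 10 − 3·3
1 = −3·93 + 28·10
10⁻¹ ≡ 28 (mod 93), so k ≡ 28·13 ≡ 85 (mod 93).
x = 2 + 10·85 = 852.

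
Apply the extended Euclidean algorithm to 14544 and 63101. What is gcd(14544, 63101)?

1

Euclidean algorithm:
63101 = 4*14544 + 4925
14544 = 2*4925 + 4694
4925 = 1*4694 + 231
4694 = 20*231 + 74
231 = 3*74 + 9
74 = 8*9 + 2
9 = 4*2 + 1
2 = 2*1 + 0
gcd(14544, 63101) = 1.
Working backward:
1 = 9 − 4·2
1 = −4·74 + 33·9
1 = 33·231 − 103·74
1 = −103·4694 + 2093·231
1 = 2093·4925 − 2196·4694
1 = −2196·14544 + 6485·4925
1 = 6485·63101 − 28136·14544
So 1 = (6485)·63101 + (-28136)·14544.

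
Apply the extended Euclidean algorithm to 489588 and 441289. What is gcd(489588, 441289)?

1

Apply Euclid's algorithm to 489588 and 441289:
489588 = 1*441289 + 48299
441289 = 9*48299 + 6598
48299 = 7*6598 + 2113
6598 = 3*2113 + 259
2113 = 8*259 + 41
259 = 6*41 + 13
41 = 3*13 + 2
13 = 6*2 + 1
2 = 2*1 + 0
gcd(489588, 441289) = 1.
Working backward:
1 = 13 − 6·2
1 = −6·41 + 19·13
1 = 19·259 − 120·41
1 = −120·2113 + 979·259
1 = 979·6598 − 3057·2113
1 = −3057·48299 + 22378·6598
1 = 22378·441289 − 204459·48299
1 = −204459·489588 + 226837·441289
So 1 = (-204459)·489588 + (226837)·441289.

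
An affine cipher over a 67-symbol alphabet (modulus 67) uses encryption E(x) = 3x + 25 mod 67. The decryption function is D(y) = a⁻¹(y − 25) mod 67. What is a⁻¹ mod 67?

45

gcd(67, 3) by repeated division:
67 = 22×3 + 1
3 = 3×1 + 0
gcd = 1, so the inverse exists. Back-substitute:
1 = 67 − 22·3
So 3·(-22) ≡ 1 (mod 67), and -22 ≡ 45 (mod 67).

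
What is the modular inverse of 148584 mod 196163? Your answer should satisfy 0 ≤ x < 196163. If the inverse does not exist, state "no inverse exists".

Apply the Euclidean algorithm to 196163 and 148584:
196163 = 1·148584 + 47579
148584 = 3·47579 + 5847
47579 = 8·5847 + 803
5847 = 7·803 + 226
803 = 3·226 + 125
226 = 1·125 + 101
125 = 1·101 + 24
101 = 4·24 + 5
24 = 4·5 + 4
5 = 1·4 + 1
4 = 4·1 + 0
gcd = 1, so the inverse exists. Back-substitute:
1 = 5 − 4
1 = −24 + 5·5
1 = 5·101 − 21·24
1 = −21·125 + 26·101
1 = 26·226 − 47·125
1 = −47·803 + 167·226
1 = 167·5847 − 1216·803
1 = −1216·47579 + 9895·5847
1 = 9895·148584 − 30901·47579
1 = −30901·196163 + 40796·148584
So 148584·40796 ≡ 1 (mod 196163).

40796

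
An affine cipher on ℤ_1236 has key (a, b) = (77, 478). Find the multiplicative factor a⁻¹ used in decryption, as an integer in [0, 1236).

305

Run Euclid on (1236, 77):
1236 = 16×77 + 4
77 = 19×4 + 1
4 = 4×1 + 0
The gcd is 1. Working backward:
1 = 77 − 19·4
1 = −19·1236 + 305·77
So 77·305 ≡ 1 (mod 1236).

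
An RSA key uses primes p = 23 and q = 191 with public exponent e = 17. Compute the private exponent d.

2213

φ(n) = (p−1)(q−1) = 22·190 = 4180.
Need d with 17·d ≡ 1 (mod 4180). Apply the extended Euclidean algorithm:
4180 = 245*17 + 15
17 = 1*15 + 2
15 = 7*2 + 1
2 = 2*1 + 0
Back-substitute:
1 = 15 − 7·2
1 = −7·17 + 8·15
1 = 8·4180 − 1967·17
So 17·(-1967) ≡ 1 (mod 4180), hence d ≡ -1967 ≡ 2213 (mod 4180).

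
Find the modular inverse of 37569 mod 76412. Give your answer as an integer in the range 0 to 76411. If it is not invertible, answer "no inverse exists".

Euclidean algorithm on 76412, 37569:
76412 = 2·37569 + 1274
37569 = 29·1274 + 623
1274 = 2·623 + 28
623 = 22·28 + 7
28 = 4·7 + 0
gcd(37569, 76412) = 7 ≠ 1, so 37569 has no multiplicative inverse modulo 76412.

no inverse exists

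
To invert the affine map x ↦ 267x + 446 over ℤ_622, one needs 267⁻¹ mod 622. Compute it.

417

Run Euclid on (622, 267):
622 = 2·267 + 88
267 = 3·88 + 3
88 = 29·3 + 1
3 = 3·1 + 0
The gcd is 1. Working backward:
1 = 88 − 29·3
1 = −29·267 + 88·88
1 = 88·622 − 205·267
Thus 267·(-205) ≡ 1 (mod 622); reducing, -205 mod 622 = 417.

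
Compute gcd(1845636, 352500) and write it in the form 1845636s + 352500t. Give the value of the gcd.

12

Apply Euclid's algorithm to 1845636 and 352500:
1845636 = 5*352500 + 83136
352500 = 4*83136 + 19956
83136 = 4*19956 + 3312
19956 = 6*3312 + 84
3312 = 39*84 + 36
84 = 2*36 + 12
36 = 3*12 + 0
gcd(1845636, 352500) = 12.
Working backward:
12 = 84 − 2·36
12 = −2·3312 + 79·84
12 = 79·19956 − 476·3312
12 = −476·83136 + 1983·19956
12 = 1983·352500 − 8408·83136
12 = −8408·1845636 + 44023·352500
So 12 = (-8408)·1845636 + (44023)·352500.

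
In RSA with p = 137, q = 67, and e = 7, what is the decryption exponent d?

3847

φ(n) = (p−1)(q−1) = 136·66 = 8976.
Need d with 7·d ≡ 1 (mod 8976). Apply the extended Euclidean algorithm:
8976 = 1282·7 + 2
7 = 3·2 + 1
2 = 2·1 + 0
Back-substitute:
1 = 7 − 3·2
1 = −3·8976 + 3847·7
So 7·3847 ≡ 1 (mod 8976), hence d = 3847.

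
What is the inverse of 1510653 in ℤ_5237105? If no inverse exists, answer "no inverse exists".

gcd(5237105, 1510653) by repeated division:
5237105 = 3*1510653 + 705146
1510653 = 2*705146 + 100361
705146 = 7*100361 + 2619
100361 = 38*2619 + 839
2619 = 3*839 + 102
839 = 8*102 + 23
102 = 4*23 + 10
23 = 2*10 + 3
10 = 3*3 + 1
3 = 3*1 + 0
The gcd is 1. Working backward:
1 = 10 − 3·3
1 = −3·23 + 7·10
1 = 7·102 − 31·23
1 = −31·839 + 255·102
1 = 255·2619 − 796·839
1 = −796·100361 + 30503·2619
1 = 30503·705146 − 214317·100361
1 = −214317·1510653 + 459137·705146
1 = 459137·5237105 − 1591728·1510653
Hence 1510653⁻¹ ≡ -1591728 ≡ 3645377 (mod 5237105).

3645377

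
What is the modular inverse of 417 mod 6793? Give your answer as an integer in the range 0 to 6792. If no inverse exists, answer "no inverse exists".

3649

Run Euclid on (6793, 417):
6793 = 16×417 + 121
417 = 3×121 + 54
121 = 2×54 + 13
54 = 4×13 + 2
13 = 6×2 + 1
2 = 2×1 + 0
gcd = 1, so the inverse exists. Back-substitute:
1 = 13 − 6·2
1 = −6·54 + 25·13
1 = 25·121 − 56·54
1 = −56·417 + 193·121
1 = 193·6793 − 3144·417
Thus 417·(-3144) ≡ 1 (mod 6793); reducing, -3144 mod 6793 = 3649.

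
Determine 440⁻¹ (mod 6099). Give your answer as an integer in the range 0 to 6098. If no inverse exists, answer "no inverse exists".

Apply the Euclidean algorithm to 6099 and 440:
6099 = 13×440 + 379
440 = 1×379 + 61
379 = 6×61 + 13
61 = 4×13 + 9
13 = 1×9 + 4
9 = 2×4 + 1
4 = 4×1 + 0
Since gcd(440, 6099) = 1, back-substitute to write 1 as a combination:
1 = 9 − 2·4
1 = −2·13 + 3·9
1 = 3·61 − 14·13
1 = −14·379 + 87·61
1 = 87·440 − 101·379
1 = −101·6099 + 1400·440
So 440·1400 ≡ 1 (mod 6099).

1400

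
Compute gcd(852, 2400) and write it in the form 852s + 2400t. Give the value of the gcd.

Euclidean algorithm:
2400 = 2·852 + 696
852 = 1·696 + 156
696 = 4·156 + 72
156 = 2·72 + 12
72 = 6·12 + 0
gcd(852, 2400) = 12.
Back-substituting:
12 = 156 − 2·72
12 = −2·696 + 9·156
12 = 9·852 − 11·696
12 = −11·2400 + 31·852
So 12 = (-11)·2400 + (31)·852.

12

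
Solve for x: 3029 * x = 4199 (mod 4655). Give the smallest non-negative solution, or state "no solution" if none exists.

361

First find gcd(3029, 4655):
4655 = 1*3029 + 1626
3029 = 1*1626 + 1403
1626 = 1*1403 + 223
1403 = 6*223 + 65
223 = 3*65 + 28
65 = 2*28 + 9
28 = 3*9 + 1
9 = 9*1 + 0
gcd = 1, so a unique solution mod 4655 exists.
Back-substitute for the Bézout coefficients:
1 = 28 − 3·9
1 = −3·65 + 7·28
1 = 7·223 − 24·65
1 = −24·1403 + 151·223
1 = 151·1626 − 175·1403
1 = −175·3029 + 326·1626
1 = 326·4655 − 501·3029
So 3029·(-501) ≡ 1 (mod 4655), giving 3029⁻¹ ≡ 4154.
x ≡ 3029⁻¹·4199 ≡ 4154·4199 ≡ 361 (mod 4655).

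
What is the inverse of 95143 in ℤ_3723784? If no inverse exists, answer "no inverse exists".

Extended Euclidean algorithm:
3723784 = 39·95143 + 13207
95143 = 7·13207 + 2694
13207 = 4·2694 + 2431
2694 = 1·2431 + 263
2431 = 9·263 + 64
263 = 4·64 + 7
64 = 9·7 + 1
7 = 7·1 + 0
The gcd is 1. Working backward:
1 = 64 − 9·7
1 = −9·263 + 37·64
1 = 37·2431 − 342·263
1 = −342·2694 + 379·2431
1 = 379·13207 − 1858·2694
1 = −1858·95143 + 13385·13207
1 = 13385·3723784 − 523873·95143
So 95143·(-523873) ≡ 1 (mod 3723784), and -523873 ≡ 3199911 (mod 3723784).

3199911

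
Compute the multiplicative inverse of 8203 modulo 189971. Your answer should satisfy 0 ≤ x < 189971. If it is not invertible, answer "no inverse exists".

142843

Run Euclid on (189971, 8203):
189971 = 23×8203 + 1302
8203 = 6×1302 + 391
1302 = 3×391 + 129
391 = 3×129 + 4
129 = 32×4 + 1
4 = 4×1 + 0
The gcd is 1. Working backward:
1 = 129 − 32·4
1 = −32·391 + 97·129
1 = 97·1302 − 323·391
1 = −323·8203 + 2035·1302
1 = 2035·189971 − 47128·8203
Thus 8203·(-47128) ≡ 1 (mod 189971); reducing, -47128 mod 189971 = 142843.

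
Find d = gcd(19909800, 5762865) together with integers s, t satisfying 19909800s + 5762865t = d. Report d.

Repeated division:
19909800 = 3·5762865 + 2621205
5762865 = 2·2621205 + 520455
2621205 = 5·520455 + 18930
520455 = 27·18930 + 9345
18930 = 2·9345 + 240
9345 = 38·240 + 225
240 = 1·225 + 15
225 = 15·15 + 0
gcd(19909800, 5762865) = 15.
Express as a combination:
15 = 240 − 225
15 = −9345 + 39·240
15 = 39·18930 − 79·9345
15 = −79·520455 + 2172·18930
15 = 2172·2621205 − 10939·520455
15 = −10939·5762865 + 24050·2621205
15 = 24050·19909800 − 83089·5762865
So 15 = (24050)·19909800 + (-83089)·5762865.

15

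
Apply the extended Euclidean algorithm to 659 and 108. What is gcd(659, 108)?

Euclidean algorithm:
659 = 6×108 + 11
108 = 9×11 + 9
11 = 1×9 + 2
9 = 4×2 + 1
2 = 2×1 + 0
gcd(659, 108) = 1.
Working backward:
1 = 9 − 4·2
1 = −4·11 + 5·9
1 = 5·108 − 49·11
1 = −49·659 + 299·108
So 1 = (-49)·659 + (299)·108.

1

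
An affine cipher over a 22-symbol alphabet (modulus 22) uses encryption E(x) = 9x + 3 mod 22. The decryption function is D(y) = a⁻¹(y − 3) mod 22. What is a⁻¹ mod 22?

gcd(22, 9) by repeated division:
22 = 2*9 + 4
9 = 2*4 + 1
4 = 4*1 + 0
Since gcd(9, 22) = 1, back-substitute to write 1 as a combination:
1 = 9 − 2·4
1 = −2·22 + 5·9
So 9·5 ≡ 1 (mod 22).

5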